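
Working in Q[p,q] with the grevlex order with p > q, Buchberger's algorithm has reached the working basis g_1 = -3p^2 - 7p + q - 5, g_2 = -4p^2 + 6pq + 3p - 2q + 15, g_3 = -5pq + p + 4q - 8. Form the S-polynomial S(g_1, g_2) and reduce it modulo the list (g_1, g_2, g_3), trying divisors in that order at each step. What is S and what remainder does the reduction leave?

lcm(LM(g_1), LM(g_2)) = p^2.
S = (lcm/LT(g_1))·g_1 − (lcm/LT(g_2))·g_2 = 3/2pq + 37/12p - 5/6q + 65/12.
Reduce S modulo (g_1, g_2, g_3) in that order:
  leading term pq: subtract (-3/10)·g_3 from 3/2pq + 37/12p - 5/6q + 65/12 → 203/60p + 11/30q + 181/60
  leading term p: no divisor's leading term divides it; move 203/60p to the remainder.
  leading term q: no divisor's leading term divides it; move 11/30q to the remainder.
  leading term 1: no divisor's leading term divides it; move 181/60 to the remainder.
The remainder 203/60p + 11/30q + 181/60 is nonzero, so it would be added as the next basis element.
This is the inner loop of Buchberger's algorithm — each nonzero remainder becomes a new basis element.

S(g_1, g_2) = 3/2pq + 37/12p - 5/6q + 65/12; remainder on division = 203/60p + 11/30q + 181/60.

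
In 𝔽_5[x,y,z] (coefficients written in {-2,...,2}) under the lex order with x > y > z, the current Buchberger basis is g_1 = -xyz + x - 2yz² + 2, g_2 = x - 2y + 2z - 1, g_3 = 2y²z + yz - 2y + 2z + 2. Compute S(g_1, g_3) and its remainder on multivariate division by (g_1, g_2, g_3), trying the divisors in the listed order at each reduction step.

S(g_1, g_3) = 2xyz - xz - x + 2y²z² - 2y; remainder on division = 0.

lcm(LM(g_1), LM(g_3)) = xy²z.
S = (lcm/LT(g_1))·g_1 − (lcm/LT(g_3))·g_3 = 2xyz - xz - x + 2y²z² - 2y.
Reduce S modulo (g_1, g_2, g_3) in that order:
  leading term xyz: subtract (-2)·g_1 from 2xyz - xz - x + 2y²z² - 2y → -xz + x + 2y²z² + yz² - 2y - 1
  leading term xz: subtract (-z)·g_2 from -xz + x + 2y²z² + yz² - 2y - 1 → x + 2y²z² + yz² - 2yz - 2y + 2z² - z - 1
  leading term x: subtract (1)·g_2 from x + 2y²z² + yz² - 2yz - 2y + 2z² - z - 1 → 2y²z² + yz² - 2yz + 2z² + 2z
  leading term y²z²: subtract (z)·g_3 from 2y²z² + yz² - 2yz + 2z² + 2z → 0
The remainder is 0, so this S-polynomial contributes no new basis element.
An S-polynomial is built so that the two leading terms cancel; whether anything survives reduction is exactly the Gröbner-basis criterion.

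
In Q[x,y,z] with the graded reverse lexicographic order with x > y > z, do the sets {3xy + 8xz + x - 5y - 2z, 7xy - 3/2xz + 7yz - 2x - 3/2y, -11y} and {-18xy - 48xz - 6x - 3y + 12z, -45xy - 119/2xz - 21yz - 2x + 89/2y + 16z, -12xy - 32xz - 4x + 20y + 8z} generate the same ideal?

Yes, the ideals are equal.

Since reduced Gröbner bases are canonical representatives of ideals under a given ordering, it suffices to compute and compare them.
Buchberger on the first generating set:
f_1 = 3xy + 8xz + x - 5y - 2z, LT = xy.
f_2 = 7xy - 3/2xz + 7yz - 2x - 3/2y, LT = xy.
f_3 = -11y, LT = y.

S(f_1,f_2): lcm = xy. S = 121/42xz - yz + 13/21x - 61/42y - 2/3z.
  leading term xz: no divisor's leading term divides it; move 121/42xz to the remainder.
  leading term yz: subtract (1/11z)·f_3 from -yz + 13/21x - 61/42y - 2/3z → 13/21x - 61/42y - 2/3z
  leading term x: no divisor's leading term divides it; move 13/21x to the remainder.
  leading term y: subtract (61/462)·f_3 from -61/42y - 2/3z → -2/3z
  leading term z: no divisor's leading term divides it; move -2/3z to the remainder.
  remainder 121/42xz + 13/21x - 2/3z ≠ 0; add g_4 = 121/42xz + 13/21x - 2/3z to the basis.

S(f_1,f_3): lcm = xy. S = 8/3xz + 1/3x - 5/3y - 2/3z.
  leading term xz: subtract (112/121)·g_4 from 8/3xz + 1/3x - 5/3y - 2/3z → -29/121x - 5/3y - 6/121z
  leading term x: no divisor's leading term divides it; move -29/121x to the remainder.
  leading term y: subtract (5/33)·f_3 from -5/3y - 6/121z → -6/121z
  leading term z: no divisor's leading term divides it; move -6/121z to the remainder.
  remainder -29/121x - 6/121z ≠ 0; add g_5 = -29/121x - 6/121z to the basis.

S(f_1,g_4): lcm = xyz. S = 8/3xz^2 - 26/121xy + 1/3xz - 521/363yz - 2/3z^2.
  leading term xz^2: subtract (112/121z)·g_4 from 8/3xz^2 - 26/121xy + 1/3xz - 521/363yz - 2/3z^2 → -26/121xy - 29/121xz - 521/363yz - 6/121z^2
  leading term xy: subtract (-26/363)·f_1 from -26/121xy - 29/121xz - 521/363yz - 6/121z^2 → 1/3xz - 521/363yz - 6/121z^2 + 26/363x - 130/363y - 52/363z
  leading term xz: subtract (14/121)·g_4 from 1/3xz - 521/363yz - 6/121z^2 + 26/363x - 130/363y - 52/363z → -521/363yz - 6/121z^2 - 130/363y - 8/121z
  leading term yz: subtract (521/3993z)·f_3 from -521/363yz - 6/121z^2 - 130/363y - 8/121z → -6/121z^2 - 130/363y - 8/121z
  leading term z^2: no divisor's leading term divides it; move -6/121z^2 to the remainder.
  leading term y: subtract (130/3993)·f_3 from -130/363y - 8/121z → -8/121z
  leading term z: no divisor's leading term divides it; move -8/121z to the remainder.
  remainder -6/121z^2 - 8/121z ≠ 0; add g_6 = -6/121z^2 - 8/121z to the basis.

The other S-polynomials (S(f_2,f_3), S(f_2,g_4), S(f_3,g_4), S(f_1,g_5), S(f_2,g_5), S(f_3,g_5), S(g_4,g_5), S(f_1,g_6), S(f_2,g_6), S(f_3,g_6), S(g_4,g_6), S(g_5,g_6)) all reduce to 0 modulo the current basis, so we have a Gröbner basis.
Inter-reduce: drop elements whose leading term is divisible by another's, tail-reduce, and make monic.
Reduced Gröbner basis: {z^2 + 4/3z, x + 6/29z, y}.

Buchberger on the second generating set:
h_1 = -18xy - 48xz - 6x - 3y + 12z, LT = xy.
h_2 = -45xy - 119/2xz - 21yz - 2x + 89/2y + 16z, LT = xy.
h_3 = -12xy - 32xz - 4x + 20y + 8z, LT = xy.

S(h_1,h_2): lcm = xy. S = 121/90xz - 7/15yz + 13/45x + 52/45y - 14/45z.
  leading term xz: no divisor's leading term divides it; move 121/90xz to the remainder.
  leading term yz: no divisor's leading term divides it; move -7/15yz to the remainder.
  leading term x: no divisor's leading term divides it; move 13/45x to the remainder.
  leading term y: no divisor's leading term divides it; move 52/45y to the remainder.
  leading term z: no divisor's leading term divides it; move -14/45z to the remainder.
  remainder 121/90xz - 7/15yz + 13/45x + 52/45y - 14/45z ≠ 0; add k_4 = 121/90xz - 7/15yz + 13/45x + 52/45y - 14/45z to the basis.

S(h_1,h_3): lcm = xy. S = 11/6y.
  leading term y: no divisor's leading term divides it; move 11/6y to the remainder.
  remainder 11/6y ≠ 0; add k_5 = 11/6y to the basis.

S(h_1,k_4): lcm = xyz. S = 42/121y^2z + 8/3xz^2 - 26/121xy - 104/121y^2 + 1/3xz + 289/726yz - 2/3z^2.
  leading term y^2z: subtract (252/1331yz)·k_5 from 42/121y^2z + 8/3xz^2 - 26/121xy - 104/121y^2 + 1/3xz + 289/726yz - 2/3z^2 → 8/3xz^2 - 26/121xy - 104/121y^2 + 1/3xz + 289/726yz - 2/3z^2
  leading term xz^2: subtract (240/121z)·k_4 from 8/3xz^2 - 26/121xy - 104/121y^2 + 1/3xz + 289/726yz - 2/3z^2 → 112/121yz^2 - 26/121xy - 104/121y^2 - 29/121xz - 125/66yz - 6/121z^2
  leading term yz^2: subtract (672/1331z^2)·k_5 from 112/121yz^2 - 26/121xy - 104/121y^2 - 29/121xz - 125/66yz - 6/121z^2 → -26/121xy - 104/121y^2 - 29/121xz - 125/66yz - 6/121z^2
  leading term xy: subtract (13/1089)·h_1 from -26/121xy - 104/121y^2 - 29/121xz - 125/66yz - 6/121z^2 → -104/121y^2 + 1/3xz - 125/66yz - 6/121z^2 + 26/363x + 13/363y - 52/363z
  leading term y^2: subtract (-624/1331y)·k_5 from -104/121y^2 + 1/3xz - 125/66yz - 6/121z^2 + 26/363x + 13/363y - 52/363z → 1/3xz - 125/66yz - 6/121z^2 + 26/363x + 13/363y - 52/363z
  leading term xz: subtract (30/121)·k_4 from 1/3xz - 125/66yz - 6/121z^2 + 26/363x + 13/363y - 52/363z → -1291/726yz - 6/121z^2 - 91/363y - 8/121z
  leading term yz: subtract (-1291/1331z)·k_5 from -1291/726yz - 6/121z^2 - 91/363y - 8/121z → -6/121z^2 - 91/363y - 8/121z
  leading term z^2: no divisor's leading term divides it; move -6/121z^2 to the remainder.
  leading term y: subtract (-182/1331)·k_5 from -91/363y - 8/121z → -8/121z
  leading term z: no divisor's leading term divides it; move -8/121z to the remainder.
  remainder -6/121z^2 - 8/121z ≠ 0; add k_6 = -6/121z^2 - 8/121z to the basis.

S(h_1,k_5): lcm = xy. S = 8/3xz + 1/3x + 1/6y - 2/3z.
  leading term xz: subtract (240/121)·k_4 from 8/3xz + 1/3x + 1/6y - 2/3z → 112/121yz - 29/121x - 1543/726y - 6/121z
  leading term yz: subtract (672/1331z)·k_5 from 112/121yz - 29/121x - 1543/726y - 6/121z → -29/121x - 1543/726y - 6/121z
  leading term x: no divisor's leading term divides it; move -29/121x to the remainder.
  leading term y: subtract (-1543/1331)·k_5 from -1543/726y - 6/121z → -6/121z
  leading term z: no divisor's leading term divides it; move -6/121z to the remainder.
  remainder -29/121x - 6/121z ≠ 0; add k_7 = -29/121x - 6/121z to the basis.

The other S-polynomials (S(h_2,h_3), S(h_2,k_4), S(h_3,k_4), S(h_2,k_5), S(h_3,k_5), S(k_4,k_5), S(h_1,k_6), S(h_2,k_6), S(h_3,k_6), S(k_4,k_6), S(k_5,k_6), S(h_1,k_7), S(h_2,k_7), S(h_3,k_7), S(k_4,k_7), S(k_5,k_7), S(k_6,k_7)) all reduce to 0 modulo the current basis, so we have a Gröbner basis.
Inter-reduce: drop elements whose leading term is divisible by another's, tail-reduce, and make monic.
Reduced Gröbner basis: {z^2 + 4/3z, x + 6/29z, y}.

The two bases agree; hence the ideals are identical.
The same test decides containment: I ⊆ J iff every generator of I reduces to 0 modulo a Gröbner basis of J.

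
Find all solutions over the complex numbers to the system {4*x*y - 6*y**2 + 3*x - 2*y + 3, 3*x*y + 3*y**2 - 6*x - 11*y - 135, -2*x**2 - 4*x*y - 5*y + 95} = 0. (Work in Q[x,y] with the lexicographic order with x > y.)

{(-5, -3)}

Compute a lex Gröbner basis by Buchberger's algorithm.
f_1 = 4*x*y + 3*x - 6*y**2 - 2*y + 3, LT = x*y.
f_2 = 3*x*y - 6*x + 3*y**2 - 11*y - 135, LT = x*y.
f_3 = -2*x**2 - 4*x*y - 5*y + 95, LT = x**2.

S(f_1,f_2): lcm = x*y. S = 11/4*x - 5/2*y**2 + 19/6*y + 183/4.
  leading term x: no divisor's leading term divides it; move 11/4*x to the remainder.
  leading term y**2: no divisor's leading term divides it; move -5/2*y**2 to the remainder.
  leading term y: no divisor's leading term divides it; move 19/6*y to the remainder.
  leading term 1: no divisor's leading term divides it; move 183/4 to the remainder.
  remainder 11/4*x - 5/2*y**2 + 19/6*y + 183/4 ≠ 0; add h_4 = 11/4*x - 5/2*y**2 + 19/6*y + 183/4 to the basis.

S(f_1,f_3): lcm = x**2*y. S = 3/4*x**2 - 7/2*x*y**2 - 1/2*x*y + 3/4*x - 5/2*y**2 + 95/2*y.
  leading term x**2: subtract (-3/8)·f_3 from 3/4*x**2 - 7/2*x*y**2 - 1/2*x*y + 3/4*x - 5/2*y**2 + 95/2*y → -7/2*x*y**2 - 2*x*y + 3/4*x - 5/2*y**2 + 365/8*y + 285/8
  leading term x*y**2: subtract (-7/8*y)·f_1 from -7/2*x*y**2 - 2*x*y + 3/4*x - 5/2*y**2 + 365/8*y + 285/8 → 5/8*x*y + 3/4*x - 21/4*y**3 - 17/4*y**2 + 193/4*y + 285/8
  leading term x*y: subtract (5/32)·f_1 from 5/8*x*y + 3/4*x - 21/4*y**3 - 17/4*y**2 + 193/4*y + 285/8 → 9/32*x - 21/4*y**3 - 53/16*y**2 + 777/16*y + 1125/32
  leading term x: subtract (9/88)·h_4 from 9/32*x - 21/4*y**3 - 53/16*y**2 + 777/16*y + 1125/32 → -21/4*y**3 - 269/88*y**2 + 4245/88*y + 1341/44
  leading term y**3: no divisor's leading term divides it; move -21/4*y**3 to the remainder.
  leading term y**2: no divisor's leading term divides it; move -269/88*y**2 to the remainder.
  leading term y: no divisor's leading term divides it; move 4245/88*y to the remainder.
  leading term 1: no divisor's leading term divides it; move 1341/44 to the remainder.
  remainder -21/4*y**3 - 269/88*y**2 + 4245/88*y + 1341/44 ≠ 0; add h_5 = -21/4*y**3 - 269/88*y**2 + 4245/88*y + 1341/44 to the basis.

S(f_2,f_3): lcm = x**2*y. S = -2*x**2 - x*y**2 - 11/3*x*y - 45*x - 5/2*y**2 + 95/2*y.
  leading term x**2: subtract (1)·f_3 from -2*x**2 - x*y**2 - 11/3*x*y - 45*x - 5/2*y**2 + 95/2*y → -x*y**2 + 1/3*x*y - 45*x - 5/2*y**2 + 105/2*y - 95
  leading term x*y**2: subtract (-1/4*y)·f_1 from -x*y**2 + 1/3*x*y - 45*x - 5/2*y**2 + 105/2*y - 95 → 13/12*x*y - 45*x - 3/2*y**3 - 3*y**2 + 213/4*y - 95
  leading term x*y: subtract (13/48)·f_1 from 13/12*x*y - 45*x - 3/2*y**3 - 3*y**2 + 213/4*y - 95 → -733/16*x - 3/2*y**3 - 11/8*y**2 + 1291/24*y - 1533/16
  leading term x: subtract (-733/44)·h_4 from -733/16*x - 3/2*y**3 - 11/8*y**2 + 1291/24*y - 1533/16 → -3/2*y**3 - 1893/44*y**2 + 1172/11*y + 29319/44
  leading term y**3: subtract (2/7)·h_5 from -3/2*y**3 - 1893/44*y**2 + 1172/11*y + 29319/44 → -6491/154*y**2 + 28571/308*y + 202551/308
  leading term y**2: no divisor's leading term divides it; move -6491/154*y**2 to the remainder.
  leading term y: no divisor's leading term divides it; move 28571/308*y to the remainder.
  leading term 1: no divisor's leading term divides it; move 202551/308 to the remainder.
  remainder -6491/154*y**2 + 28571/308*y + 202551/308 ≠ 0; add h_6 = -6491/154*y**2 + 28571/308*y + 202551/308 to the basis.

S(f_1,h_4): lcm = x*y. S = 3/4*x + 10/11*y**3 - 175/66*y**2 - 377/22*y + 3/4.
  leading term x: subtract (3/11)·h_4 from 3/4*x + 10/11*y**3 - 175/66*y**2 - 377/22*y + 3/4 → 10/11*y**3 - 65/33*y**2 - 18*y - 129/11
  leading term y**3: subtract (-40/231)·h_5 from 10/11*y**3 - 65/33*y**2 - 18*y - 129/11 → -6350/2541*y**2 - 8171/847*y - 5463/847
  leading term y**2: subtract (12700/214203)·h_6 from -6350/2541*y**2 - 8171/847*y - 5463/847 → -3244504/214203*y - 3244504/71401
  leading term y: no divisor's leading term divides it; move -3244504/214203*y to the remainder.
  leading term 1: no divisor's leading term divides it; move -3244504/71401 to the remainder.
  remainder -3244504/214203*y - 3244504/71401 ≠ 0; add h_7 = -3244504/214203*y - 3244504/71401 to the basis.

The other S-polynomials (S(f_2,h_4), S(f_3,h_4), S(f_1,h_5), S(f_2,h_5), S(f_3,h_5), S(h_4,h_5), S(f_1,h_6), S(f_2,h_6), S(f_3,h_6), S(h_4,h_6), S(h_5,h_6), S(f_1,h_7), S(f_2,h_7), S(f_3,h_7), S(h_4,h_7), S(h_5,h_7), S(h_6,h_7)) all reduce to 0 modulo the current basis, so we have a Gröbner basis.
Inter-reduce: drop elements whose leading term is divisible by another's, tail-reduce, and make monic.
Reduced Gröbner basis: {x + 5, y + 3}.

Since the basis is lex-ordered, y + 3 is univariate in y. Its roots are {-3}. Back-substituting each root into the other basis elements fixes the other coordinates.
  y = -3: the earlier basis element becomes x + 5 = 0, giving x = -5 — point (-5, -3).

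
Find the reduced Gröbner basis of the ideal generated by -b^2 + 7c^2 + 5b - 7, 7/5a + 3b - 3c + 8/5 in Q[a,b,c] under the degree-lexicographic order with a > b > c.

G = {b^2 - 7c^2 - 5b + 7, a + 15/7b - 15/7c + 8/7}

f_1 = -b^2 + 7c^2 + 5b - 7, LT = b^2.
f_2 = 7/5a + 3b - 3c + 8/5, LT = a.

The S-polynomials (S(f_1,f_2)) all reduce to 0 modulo the current basis, so we have a Gröbner basis.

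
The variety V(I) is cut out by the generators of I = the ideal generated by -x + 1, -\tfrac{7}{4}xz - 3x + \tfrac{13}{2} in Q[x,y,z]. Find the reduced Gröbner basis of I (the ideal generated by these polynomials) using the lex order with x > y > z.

Buchberger's algorithm terminates because the ascending chain of leading-term ideals stabilizes.

f_1 = -x + 1, LT = x.
f_2 = -\tfrac{7}{4}xz - 3x + \tfrac{13}{2}, LT = xz.

S(f_1,f_2): lcm = xz. S = -\tfrac{12}{7}x - z + \tfrac{26}{7}.
  leading term x: subtract (\tfrac{12}{7})·f_1 from -\tfrac{12}{7}x - z + \tfrac{26}{7} → -z + 2
  leading term z: no divisor's leading term divides it; move -z to the remainder.
  leading term 1: no divisor's leading term divides it; move 2 to the remainder.
  remainder -z + 2 ≠ 0; add g_3 = -z + 2 to the basis.

The other S-polynomials (S(f_1,g_3), S(f_2,g_3)) all reduce to 0 modulo the current basis, so we have a Gröbner basis.
Inter-reduce: drop elements whose leading term is divisible by another's, tail-reduce, and make monic.

G = {x - 1, z - 2}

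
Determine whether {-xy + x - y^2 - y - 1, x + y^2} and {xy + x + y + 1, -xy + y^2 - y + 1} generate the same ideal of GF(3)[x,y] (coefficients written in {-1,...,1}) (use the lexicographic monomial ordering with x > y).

Since reduced Gröbner bases are canonical representatives of ideals under a given ordering, it suffices to compute and compare them.
Buchberger on the first generating set:
f_1 = -xy + x - y^2 - y - 1, LT = xy.
f_2 = x + y^2, LT = x.

S(f_1,f_2): lcm = xy. S = -x - y^3 + y^2 + y + 1.
  leading term x: subtract (-1)·f_2 from -x - y^3 + y^2 + y + 1 → -y^3 - y^2 + y + 1
  leading term y^3: no divisor's leading term divides it; move -y^3 to the remainder.
  leading term y^2: no divisor's leading term divides it; move -y^2 to the remainder.
  leading term y: no divisor's leading term divides it; move y to the remainder.
  leading term 1: no divisor's leading term divides it; move 1 to the remainder.
  remainder -y^3 - y^2 + y + 1 ≠ 0; add g_3 = -y^3 - y^2 + y + 1 to the basis.

S(f_1,g_3): lcm = xy^3. S = xy^2 + xy + x + y^4 + y^3 + y^2.
  leading term xy^2: subtract (-y)·f_1 from xy^2 + xy + x + y^4 + y^3 + y^2 → -xy + x + y^4 - y
  leading term xy: subtract (1)·f_1 from -xy + x + y^4 - y → y^4 + y^2 + 1
  leading term y^4: subtract (-y)·g_3 from y^4 + y^2 + 1 → -y^3 - y^2 + y + 1
  leading term y^3: subtract (1)·g_3 from -y^3 - y^2 + y + 1 → 0
  remainder 0.

S(f_2,g_3): leading monomials are coprime, so the S-polynomial reduces to 0 (Buchberger's first criterion).
Every S-polynomial of the final basis reduces to 0, so we have a Gröbner basis.
Inter-reduce: drop elements whose leading term is divisible by another's, tail-reduce, and make monic.
Reduced Gröbner basis: {x + y^2, y^3 + y^2 - y - 1}.

Buchberger on the second generating set:
h_1 = xy + x + y + 1, LT = xy.
h_2 = -xy + y^2 - y + 1, LT = xy.

S(h_1,h_2): lcm = xy. S = x + y^2 - 1.
  leading term x: no divisor's leading term divides it; move x to the remainder.
  leading term y^2: no divisor's leading term divides it; move y^2 to the remainder.
  leading term 1: no divisor's leading term divides it; move -1 to the remainder.
  remainder x + y^2 - 1 ≠ 0; add k_3 = x + y^2 - 1 to the basis.

S(h_1,k_3): lcm = xy. S = x - y^3 - y + 1.
  leading term x: subtract (1)·k_3 from x - y^3 - y + 1 → -y^3 - y^2 - y - 1
  leading term y^3: no divisor's leading term divides it; move -y^3 to the remainder.
  leading term y^2: no divisor's leading term divides it; move -y^2 to the remainder.
  leading term y: no divisor's leading term divides it; move -y to the remainder.
  leading term 1: no divisor's leading term divides it; move -1 to the remainder.
  remainder -y^3 - y^2 - y - 1 ≠ 0; add k_4 = -y^3 - y^2 - y - 1 to the basis.

S(h_2,k_3): lcm = xy. S = -y^3 - y^2 - y - 1.
  leading term y^3: subtract (1)·k_4 from -y^3 - y^2 - y - 1 → 0
  remainder 0.

S(h_1,k_4): lcm = xy^3. S = -xy - x + y^3 + y^2.
  leading term xy: subtract (-1)·h_1 from -xy - x + y^3 + y^2 → y^3 + y^2 + y + 1
  leading term y^3: subtract (-1)·k_4 from y^3 + y^2 + y + 1 → 0
  remainder 0.

S(h_2,k_4): lcm = xy^3. S = -xy^2 - xy - x - y^4 + y^3 - y^2.
  leading term xy^2: subtract (-y)·h_1 from -xy^2 - xy - x - y^4 + y^3 - y^2 → -x - y^4 + y^3 + y
  leading term x: subtract (-1)·k_3 from -x - y^4 + y^3 + y → -y^4 + y^3 + y^2 + y - 1
  leading term y^4: subtract (y)·k_4 from -y^4 + y^3 + y^2 + y - 1 → -y^3 - y^2 - y - 1
  leading term y^3: subtract (1)·k_4 from -y^3 - y^2 - y - 1 → 0
  remainder 0.

S(k_3,k_4): leading monomials are coprime, so the S-polynomial reduces to 0 (Buchberger's first criterion).
Every S-polynomial of the final basis reduces to 0, so we have a Gröbner basis.
Inter-reduce: drop elements whose leading term is divisible by another's, tail-reduce, and make monic.
Reduced Gröbner basis: {x + y^2 - 1, y^3 + y^2 + y + 1}.

Since the reduced bases disagree, the two ideals are not the same.

No, the ideals differ.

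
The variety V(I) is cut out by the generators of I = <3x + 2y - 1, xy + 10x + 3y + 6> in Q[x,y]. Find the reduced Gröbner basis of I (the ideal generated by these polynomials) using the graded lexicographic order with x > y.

The reduced Gröbner basis is the canonical form of the ideal for this ordering.

f_1 = 3x + 2y - 1, LT = x.
f_2 = xy + 10x + 3y + 6, LT = xy.

S(f_1,f_2): lcm = xy. S = 2/3y^2 - 10x - 10/3y - 6.
  leading term y^2: no divisor's leading term divides it; move 2/3y^2 to the remainder.
  leading term x: subtract (-10/3)·f_1 from -10x - 10/3y - 6 → 10/3y - 28/3
  leading term y: no divisor's leading term divides it; move 10/3y to the remainder.
  leading term 1: no divisor's leading term divides it; move -28/3 to the remainder.
  remainder 2/3y^2 + 10/3y - 28/3 ≠ 0; add g_3 = 2/3y^2 + 10/3y - 28/3 to the basis.

The other S-polynomials (S(f_1,g_3), S(f_2,g_3)) all reduce to 0 modulo the current basis, so we have a Gröbner basis.
Inter-reduce: drop elements whose leading term is divisible by another's, tail-reduce, and make monic.

G = {y^2 + 5y - 14, x + 2/3y - 1/3}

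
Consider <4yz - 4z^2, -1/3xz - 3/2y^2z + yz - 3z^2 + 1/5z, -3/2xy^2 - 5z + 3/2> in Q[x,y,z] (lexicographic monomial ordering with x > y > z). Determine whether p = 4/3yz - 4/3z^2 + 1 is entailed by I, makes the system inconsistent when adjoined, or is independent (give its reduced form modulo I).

Adjoining 4/3yz - 4/3z^2 + 1 makes the ideal the whole ring: the system is inconsistent.

First compute the reduced Gröbner basis of I by Buchberger's algorithm.
f_1 = 4yz - 4z^2, LT = yz.
f_2 = -1/3xz - 3/2y^2z + yz - 3z^2 + 1/5z, LT = xz.
f_3 = -3/2xy^2 - 5z + 3/2, LT = xy^2.

S(f_1,f_3): lcm = xy^2z. S = -xyz^2 - 10/3z^2 + z.
  leading term xyz^2: subtract (-1/4xz)·f_1 from -xyz^2 - 10/3z^2 + z → -xz^3 - 10/3z^2 + z
  leading term xz^3: subtract (3z^2)·f_2 from -xz^3 - 10/3z^2 + z → 9/2y^2z^3 - 3yz^3 + 9z^4 - 3/5z^3 - 10/3z^2 + z
  leading term y^2z^3: subtract (9/8yz^2)·f_1 from 9/2y^2z^3 - 3yz^3 + 9z^4 - 3/5z^3 - 10/3z^2 + z → 9/2yz^4 - 3yz^3 + 9z^4 - 3/5z^3 - 10/3z^2 + z
  leading term yz^4: subtract (9/8z^3)·f_1 from 9/2yz^4 - 3yz^3 + 9z^4 - 3/5z^3 - 10/3z^2 + z → -3yz^3 + 9/2z^5 + 9z^4 - 3/5z^3 - 10/3z^2 + z
  leading term yz^3: subtract (-3/4z^2)·f_1 from -3yz^3 + 9/2z^5 + 9z^4 - 3/5z^3 - 10/3z^2 + z → 9/2z^5 + 6z^4 - 3/5z^3 - 10/3z^2 + z
  leading term z^5: no divisor's leading term divides it; move 9/2z^5 to the remainder.
  leading term z^4: no divisor's leading term divides it; move 6z^4 to the remainder.
  leading term z^3: no divisor's leading term divides it; move -3/5z^3 to the remainder.
  leading term z^2: no divisor's leading term divides it; move -10/3z^2 to the remainder.
  leading term z: no divisor's leading term divides it; move z to the remainder.
  remainder 9/2z^5 + 6z^4 - 3/5z^3 - 10/3z^2 + z ≠ 0; add h_4 = 9/2z^5 + 6z^4 - 3/5z^3 - 10/3z^2 + z to the basis.

The other S-polynomials (S(f_1,f_2), S(f_2,f_3), S(f_1,h_4), S(f_2,h_4), S(f_3,h_4)) all reduce to 0 modulo the current basis, so we have a Gröbner basis.
Inter-reduce: drop elements whose leading term is divisible by another's, tail-reduce, and make monic.
Reduced Gröbner basis: {xy^2 + 10/3z - 1, xz + 9/2z^3 + 6z^2 - 3/5z, yz - z^2, z^5 + 4/3z^4 - 2/15z^3 - 20/27z^2 + 2/9z}.
Label its elements g_1 = xy^2 + 10/3z - 1, g_2 = xz + 9/2z^3 + 6z^2 - 3/5z, g_3 = yz - z^2, g_4 = z^5 + 4/3z^4 - 2/15z^3 - 20/27z^2 + 2/9z.

Reduce p = 4/3yz - 4/3z^2 + 1 modulo G:
  leading term yz: subtract (4/3)·g_3 from 4/3yz - 4/3z^2 + 1 → 1
  leading term 1: no divisor's leading term divides it; move 1 to the remainder.
  normal form = 1.
The normal form is nonzero, so p ∉ I. Since p minus its normal form lies in I, I + (p) = I + (r) where r = 1; decide whether this ideal is the whole ring.
Here r = 1 is a nonzero constant, hence a unit: 1 ∈ I + (p), the Gröbner basis of I + (p) is {1}, and the enlarged system has no common solution — adjoining p is inconsistent.

Ideal membership is decidable via reduction modulo a Gröbner basis.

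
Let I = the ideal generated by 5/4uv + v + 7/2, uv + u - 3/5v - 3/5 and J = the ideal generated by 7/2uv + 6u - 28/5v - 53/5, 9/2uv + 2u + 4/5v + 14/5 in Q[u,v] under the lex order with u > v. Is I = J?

Equality of ideals is decidable: compute both reduced Gröbner bases (unique for the ordering) and check whether they agree.
Buchberger on the first generating set:
f_1 = 5/4uv + v + 7/2, LT = uv.
f_2 = uv + u - 3/5v - 3/5, LT = uv.

S(f_1,f_2): lcm = uv. S = -u + 7/5v + 17/5.
  leading term u: no divisor's leading term divides it; move -u to the remainder.
  leading term v: no divisor's leading term divides it; move 7/5v to the remainder.
  leading term 1: no divisor's leading term divides it; move 17/5 to the remainder.
  remainder -u + 7/5v + 17/5 ≠ 0; add g_3 = -u + 7/5v + 17/5 to the basis.

S(f_1,g_3): lcm = uv. S = 7/5v^2 + 21/5v + 14/5.
  leading term v^2: no divisor's leading term divides it; move 7/5v^2 to the remainder.
  leading term v: no divisor's leading term divides it; move 21/5v to the remainder.
  leading term 1: no divisor's leading term divides it; move 14/5 to the remainder.
  remainder 7/5v^2 + 21/5v + 14/5 ≠ 0; add g_4 = 7/5v^2 + 21/5v + 14/5 to the basis.

The other S-polynomials (S(f_2,g_3), S(f_1,g_4), S(f_2,g_4), S(g_3,g_4)) all reduce to 0 modulo the current basis, so we have a Gröbner basis.
Inter-reduce: drop elements whose leading term is divisible by another's, tail-reduce, and make monic.
Reduced Gröbner basis: {u - 7/5v - 17/5, v^2 + 3v + 2}.

Buchberger on the second generating set:
h_1 = 7/2uv + 6u - 28/5v - 53/5, LT = uv.
h_2 = 9/2uv + 2u + 4/5v + 14/5, LT = uv.

S(h_1,h_2): lcm = uv. S = 80/63u - 16/9v - 230/63.
  leading term u: no divisor's leading term divides it; move 80/63u to the remainder.
  leading term v: no divisor's leading term divides it; move -16/9v to the remainder.
  leading term 1: no divisor's leading term divides it; move -230/63 to the remainder.
  remainder 80/63u - 16/9v - 230/63 ≠ 0; add k_3 = 80/63u - 16/9v - 230/63 to the basis.

S(h_1,k_3): lcm = uv. S = 12/7u + 7/5v^2 + 51/40v - 106/35.
  leading term u: subtract (27/20)·k_3 from 12/7u + 7/5v^2 + 51/40v - 106/35 → 7/5v^2 + 147/40v + 19/10
  leading term v^2: no divisor's leading term divides it; move 7/5v^2 to the remainder.
  leading term v: no divisor's leading term divides it; move 147/40v to the remainder.
  leading term 1: no divisor's leading term divides it; move 19/10 to the remainder.
  remainder 7/5v^2 + 147/40v + 19/10 ≠ 0; add k_4 = 7/5v^2 + 147/40v + 19/10 to the basis.

The other S-polynomials (S(h_2,k_3), S(h_1,k_4), S(h_2,k_4), S(k_3,k_4)) all reduce to 0 modulo the current basis, so we have a Gröbner basis.
Inter-reduce: drop elements whose leading term is divisible by another's, tail-reduce, and make monic.
Reduced Gröbner basis: {u - 7/5v - 23/8, v^2 + 21/8v + 19/14}.

These differ, so the ideals are not equal.

No, the ideals differ.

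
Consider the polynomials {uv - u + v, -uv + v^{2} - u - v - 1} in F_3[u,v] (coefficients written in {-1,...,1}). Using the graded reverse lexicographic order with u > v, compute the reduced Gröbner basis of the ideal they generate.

G = {u^{2} + u - v - 1, uv - u + v, v^{2} + u - 1}

f_1 = uv - u + v, LT = uv.
f_2 = -uv + v^{2} - u - v - 1, LT = uv.

S(f_1,f_2): lcm = uv. S = v^{2} + u - 1.
  leading term v^{2}: no divisor's leading term divides it; move v^{2} to the remainder.
  leading term u: no divisor's leading term divides it; move u to the remainder.
  leading term 1: no divisor's leading term divides it; move -1 to the remainder.
  remainder v^{2} + u - 1 ≠ 0; add g_3 = v^{2} + u - 1 to the basis.

S(f_1,g_3): lcm = uv^{2}. S = -u^{2} - uv + v^{2} + u.
  leading term u^{2}: no divisor's leading term divides it; move -u^{2} to the remainder.
  leading term uv: subtract (-1)·f_1 from -uv + v^{2} + u → v^{2} + v
  leading term v^{2}: subtract (1)·g_3 from v^{2} + v → -u + v + 1
  leading term u: no divisor's leading term divides it; move -u to the remainder.
  leading term v: no divisor's leading term divides it; move v to the remainder.
  leading term 1: no divisor's leading term divides it; move 1 to the remainder.
  remainder -u^{2} - u + v + 1 ≠ 0; add g_4 = -u^{2} - u + v + 1 to the basis.

S(f_2,g_3): lcm = uv^{2}. S = -v^{3} - u^{2} + uv + v^{2} + u + v.
  leading term v^{3}: subtract (-v)·g_3 from -v^{3} - u^{2} + uv + v^{2} + u + v → -u^{2} - uv + v^{2} + u
  leading term u^{2}: subtract (1)·g_4 from -u^{2} - uv + v^{2} + u → -uv + v^{2} - u - v - 1
  leading term uv: subtract (-1)·f_1 from -uv + v^{2} - u - v - 1 → v^{2} + u - 1
  leading term v^{2}: subtract (1)·g_3 from v^{2} + u - 1 → 0
  remainder 0.

S(f_1,g_4): lcm = u^{2}v. S = -u^{2} + v^{2} + v.
  leading term u^{2}: subtract (1)·g_4 from -u^{2} + v^{2} + v → v^{2} + u - 1
  leading term v^{2}: subtract (1)·g_3 from v^{2} + u - 1 → 0
  remainder 0.

S(f_2,g_4): lcm = u^{2}v. S = -uv^{2} + u^{2} + v^{2} + u + v.
  leading term uv^{2}: subtract (-v)·f_1 from -uv^{2} + u^{2} + v^{2} + u + v → u^{2} - uv - v^{2} + u + v
  leading term u^{2}: subtract (-1)·g_4 from u^{2} - uv - v^{2} + u + v → -uv - v^{2} - v + 1
  leading term uv: subtract (-1)·f_1 from -uv - v^{2} - v + 1 → -v^{2} - u + 1
  leading term v^{2}: subtract (-1)·g_3 from -v^{2} - u + 1 → 0
  remainder 0.

S(g_3,g_4): leading monomials are coprime, so the S-polynomial reduces to 0 (Buchberger's first criterion).
Every S-polynomial of the final basis reduces to 0, so we have a Gröbner basis.
Inter-reduce: drop elements whose leading term is divisible by another's, tail-reduce, and make monic.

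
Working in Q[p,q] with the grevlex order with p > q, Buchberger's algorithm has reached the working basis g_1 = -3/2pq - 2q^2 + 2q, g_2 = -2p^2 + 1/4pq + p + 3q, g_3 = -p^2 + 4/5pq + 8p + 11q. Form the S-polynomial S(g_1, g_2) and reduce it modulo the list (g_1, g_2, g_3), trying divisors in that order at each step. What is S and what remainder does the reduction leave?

lcm(LM(g_1), LM(g_2)) = p^2q.
S = (lcm/LT(g_1))·g_1 − (lcm/LT(g_2))·g_2 = 35/24pq^2 - 5/6pq + 3/2q^2.
Reduce S modulo (g_1, g_2, g_3) in that order:
  leading term pq^2: subtract (-35/36q)·g_1 from 35/24pq^2 - 5/6pq + 3/2q^2 → -35/18q^3 - 5/6pq + 31/9q^2
  leading term q^3: no divisor's leading term divides it; move -35/18q^3 to the remainder.
  leading term pq: subtract (5/9)·g_1 from -5/6pq + 31/9q^2 → 41/9q^2 - 10/9q
  leading term q^2: no divisor's leading term divides it; move 41/9q^2 to the remainder.
  leading term q: no divisor's leading term divides it; move -10/9q to the remainder.
The remainder -35/18q^3 + 41/9q^2 - 10/9q is nonzero, so it would be added as the next basis element.

S(g_1, g_2) = 35/24pq^2 - 5/6pq + 3/2q^2; remainder on division = -35/18q^3 + 41/9q^2 - 10/9q.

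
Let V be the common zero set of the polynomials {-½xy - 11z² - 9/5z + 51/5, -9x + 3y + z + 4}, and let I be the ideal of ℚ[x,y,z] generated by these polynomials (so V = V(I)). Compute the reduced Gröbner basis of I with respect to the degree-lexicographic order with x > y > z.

f_1 = -½xy - 11z² - 9/5z + 51/5, LT = xy.
f_2 = -9x + 3y + z + 4, LT = x.

S(f_1,f_2): lcm = xy. S = ⅓y² + 1/9yz + 22z² + 4/9y + 18/5z - 102/5.
  reduce S modulo (f_1, f_2):
  remainder ⅓y² + 1/9yz + 22z² + 4/9y + 18/5z - 102/5 ≠ 0; add g_3 = ⅓y² + 1/9yz + 22z² + 4/9y + 18/5z - 102/5 to the basis.

The other S-polynomials (S(f_1,g_3), S(f_2,g_3)) all reduce to 0 modulo the current basis, so we have a Gröbner basis.
Inter-reduce: drop elements whose leading term is divisible by another's, tail-reduce, and make monic.

G = {y² + ⅓yz + 66z² + 4/3y + 54/5z - 306/5, x - ⅓y - 1/9z - 4/9}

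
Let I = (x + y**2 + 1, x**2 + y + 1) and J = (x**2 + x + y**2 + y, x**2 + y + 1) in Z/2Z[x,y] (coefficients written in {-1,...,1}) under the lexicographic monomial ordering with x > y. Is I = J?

Equality of ideals is decidable: compute both reduced Gröbner bases (unique for the ordering) and check whether they agree.
Buchberger on the first generating set:
f_1 = x + y**2 + 1, LT = x.
f_2 = x**2 + y + 1, LT = x**2.

S(f_1,f_2): lcm = x**2. S = x*y**2 + x + y + 1.
  leading term x*y**2: subtract (y**2)·f_1 from x*y**2 + x + y + 1 → x + y**4 + y**2 + y + 1
  leading term x: subtract (1)·f_1 from x + y**4 + y**2 + y + 1 → y**4 + y
  leading term y**4: no divisor's leading term divides it; move y**4 to the remainder.
  leading term y: no divisor's leading term divides it; move y to the remainder.
  remainder y**4 + y ≠ 0; add g_3 = y**4 + y to the basis.

The other S-polynomials (S(f_1,g_3), S(f_2,g_3)) all reduce to 0 modulo the current basis, so we have a Gröbner basis.
Inter-reduce: drop elements whose leading term is divisible by another's, tail-reduce, and make monic.
Reduced Gröbner basis: {x + y**2 + 1, y**4 + y}.

Buchberger on the second generating set:
h_1 = x**2 + x + y**2 + y, LT = x**2.
h_2 = x**2 + y + 1, LT = x**2.

S(h_1,h_2): lcm = x**2. S = x + y**2 + 1.
  leading term x: no divisor's leading term divides it; move x to the remainder.
  leading term y**2: no divisor's leading term divides it; move y**2 to the remainder.
  leading term 1: no divisor's leading term divides it; move 1 to the remainder.
  remainder x + y**2 + 1 ≠ 0; add k_3 = x + y**2 + 1 to the basis.

S(h_1,k_3): lcm = x**2. S = x*y**2 + y**2 + y.
  leading term x*y**2: subtract (y**2)·k_3 from x*y**2 + y**2 + y → y**4 + y
  leading term y**4: no divisor's leading term divides it; move y**4 to the remainder.
  leading term y: no divisor's leading term divides it; move y to the remainder.
  remainder y**4 + y ≠ 0; add k_4 = y**4 + y to the basis.

The other S-polynomials (S(h_2,k_3), S(h_1,k_4), S(h_2,k_4), S(k_3,k_4)) all reduce to 0 modulo the current basis, so we have a Gröbner basis.
Inter-reduce: drop elements whose leading term is divisible by another's, tail-reduce, and make monic.
Reduced Gröbner basis: {x + y**2 + 1, y**4 + y}.

These coincide, so the ideals are equal.

Yes, the ideals are equal.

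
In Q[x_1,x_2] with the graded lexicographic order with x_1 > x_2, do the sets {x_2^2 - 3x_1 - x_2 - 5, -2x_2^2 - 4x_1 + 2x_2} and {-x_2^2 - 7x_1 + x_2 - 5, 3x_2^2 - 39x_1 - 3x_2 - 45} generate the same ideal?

Two ideals are equal iff their reduced Gröbner bases coincide (the reduced basis is unique for a fixed ordering).
Buchberger on the first generating set:
f_1 = x_2^2 - 3x_1 - x_2 - 5, LT = x_2^2.
f_2 = -2x_2^2 - 4x_1 + 2x_2, LT = x_2^2.

S(f_1,f_2): lcm = x_2^2. S = -5x_1 - 5.
  leading term x_1: no divisor's leading term divides it; move -5x_1 to the remainder.
  leading term 1: no divisor's leading term divides it; move -5 to the remainder.
  remainder -5x_1 - 5 ≠ 0; add g_3 = -5x_1 - 5 to the basis.

The other S-polynomials (S(f_1,g_3), S(f_2,g_3)) all reduce to 0 modulo the current basis, so we have a Gröbner basis.
Inter-reduce: drop elements whose leading term is divisible by another's, tail-reduce, and make monic.
Reduced Gröbner basis: {x_2^2 - x_2 - 2, x_1 + 1}.

Buchberger on the second generating set:
h_1 = -x_2^2 - 7x_1 + x_2 - 5, LT = x_2^2.
h_2 = 3x_2^2 - 39x_1 - 3x_2 - 45, LT = x_2^2.

S(h_1,h_2): lcm = x_2^2. S = 20x_1 + 20.
  leading term x_1: no divisor's leading term divides it; move 20x_1 to the remainder.
  leading term 1: no divisor's leading term divides it; move 20 to the remainder.
  remainder 20x_1 + 20 ≠ 0; add k_3 = 20x_1 + 20 to the basis.

The other S-polynomials (S(h_1,k_3), S(h_2,k_3)) all reduce to 0 modulo the current basis, so we have a Gröbner basis.
Inter-reduce: drop elements whose leading term is divisible by another's, tail-reduce, and make monic.
Reduced Gröbner basis: {x_2^2 - x_2 - 2, x_1 + 1}.

These coincide, so the ideals are equal.
The same test decides containment: I ⊆ J iff every generator of I reduces to 0 modulo a Gröbner basis of J.

Yes, the ideals are equal.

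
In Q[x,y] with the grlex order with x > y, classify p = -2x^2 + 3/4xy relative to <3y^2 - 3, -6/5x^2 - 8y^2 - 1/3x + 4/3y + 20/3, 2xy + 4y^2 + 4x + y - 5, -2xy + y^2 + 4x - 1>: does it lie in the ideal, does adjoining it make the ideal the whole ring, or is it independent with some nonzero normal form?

First compute the reduced Gröbner basis of I by Buchberger's algorithm.
f_1 = 3y^2 - 3, LT = y^2.
f_2 = -6/5x^2 - 8y^2 - 1/3x + 4/3y + 20/3, LT = x^2.
f_3 = 2xy + 4y^2 + 4x + y - 5, LT = xy.
f_4 = -2xy + y^2 + 4x - 1, LT = xy.

S(f_1,f_3): lcm = xy^2. S = -2y^3 - 2xy - 1/2y^2 - x + 5/2y.
  leading term y^3: subtract (-2/3y)·f_1 from -2y^3 - 2xy - 1/2y^2 - x + 5/2y → -2xy - 1/2y^2 - x + 1/2y
  leading term xy: subtract (-1)·f_3 from -2xy - 1/2y^2 - x + 1/2y → 7/2y^2 + 3x + 3/2y - 5
  leading term y^2: subtract (7/6)·f_1 from 7/2y^2 + 3x + 3/2y - 5 → 3x + 3/2y - 3/2
  leading term x: no divisor's leading term divides it; move 3x to the remainder.
  leading term y: no divisor's leading term divides it; move 3/2y to the remainder.
  leading term 1: no divisor's leading term divides it; move -3/2 to the remainder.
  remainder 3x + 3/2y - 3/2 ≠ 0; add h_5 = 3x + 3/2y - 3/2 to the basis.

S(f_1,f_4): lcm = xy^2. S = 1/2y^3 + 2xy - x - 1/2y.
  leading term y^3: subtract (1/6y)·f_1 from 1/2y^3 + 2xy - x - 1/2y → 2xy - x
  leading term xy: subtract (1)·f_3 from 2xy - x → -4y^2 - 5x - y + 5
  leading term y^2: subtract (-4/3)·f_1 from -4y^2 - 5x - y + 5 → -5x - y + 1
  leading term x: subtract (-5/3)·h_5 from -5x - y + 1 → 3/2y - 3/2
  leading term y: no divisor's leading term divides it; move 3/2y to the remainder.
  leading term 1: no divisor's leading term divides it; move -3/2 to the remainder.
  remainder 3/2y - 3/2 ≠ 0; add h_6 = 3/2y - 3/2 to the basis.

The other S-polynomials (S(f_1,f_2), S(f_2,f_3), S(f_2,f_4), S(f_3,f_4), S(f_1,h_5), S(f_2,h_5), S(f_3,h_5), S(f_4,h_5), S(f_1,h_6), S(f_2,h_6), S(f_3,h_6), S(f_4,h_6), S(h_5,h_6)) all reduce to 0 modulo the current basis, so we have a Gröbner basis.
Inter-reduce: drop elements whose leading term is divisible by another's, tail-reduce, and make monic.
Reduced Gröbner basis: {x, y - 1}.
Label its elements g_1 = x, g_2 = y - 1.

Reduce p = -2x^2 + 3/4xy modulo G:
  leading term x^2: subtract (-2x)·g_1 from -2x^2 + 3/4xy → 3/4xy
  leading term xy: subtract (3/4y)·g_1 from 3/4xy → 0
  normal form = 0.
Since the normal form is 0, p ∈ I.

-2x^2 + 3/4xy lies in I (it reduces to 0).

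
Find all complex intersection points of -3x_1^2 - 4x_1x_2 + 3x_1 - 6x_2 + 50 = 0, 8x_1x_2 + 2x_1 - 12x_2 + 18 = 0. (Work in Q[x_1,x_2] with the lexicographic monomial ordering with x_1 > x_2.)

{(1, 5), (11/12 - sqrt(3073)/12, -31/96 + sqrt(3073)/96), (11/12 + sqrt(3073)/12, -sqrt(3073)/96 - 31/96)}

Compute a lex Gröbner basis by Buchberger's algorithm.
f_1 = -3x_1^2 - 4x_1x_2 + 3x_1 - 6x_2 + 50, LT = x_1^2.
f_2 = 8x_1x_2 + 2x_1 - 12x_2 + 18, LT = x_1x_2.

S(f_1,f_2): lcm = x_1^2x_2. S = -1/4x_1^2 + 4/3x_1x_2^2 + 1/2x_1x_2 - 9/4x_1 + 2x_2^2 - 50/3x_2.
  leading term x_1^2: subtract (1/12)·f_1 from -1/4x_1^2 + 4/3x_1x_2^2 + 1/2x_1x_2 - 9/4x_1 + 2x_2^2 - 50/3x_2 → 4/3x_1x_2^2 + 5/6x_1x_2 - 5/2x_1 + 2x_2^2 - 97/6x_2 - 25/6
  leading term x_1x_2^2: subtract (1/6x_2)·f_2 from 4/3x_1x_2^2 + 5/6x_1x_2 - 5/2x_1 + 2x_2^2 - 97/6x_2 - 25/6 → 1/2x_1x_2 - 5/2x_1 + 4x_2^2 - 115/6x_2 - 25/6
  leading term x_1x_2: subtract (1/16)·f_2 from 1/2x_1x_2 - 5/2x_1 + 4x_2^2 - 115/6x_2 - 25/6 → -21/8x_1 + 4x_2^2 - 221/12x_2 - 127/24
  leading term x_1: no divisor's leading term divides it; move -21/8x_1 to the remainder.
  leading term x_2^2: no divisor's leading term divides it; move 4x_2^2 to the remainder.
  leading term x_2: no divisor's leading term divides it; move -221/12x_2 to the remainder.
  leading term 1: no divisor's leading term divides it; move -127/24 to the remainder.
  remainder -21/8x_1 + 4x_2^2 - 221/12x_2 - 127/24 ≠ 0; add h_3 = -21/8x_1 + 4x_2^2 - 221/12x_2 - 127/24 to the basis.

S(f_1,h_3): lcm = x_1^2. S = 32/21x_1x_2^2 - 358/63x_1x_2 - 190/63x_1 + 2x_2 - 50/3.
  leading term x_1x_2^2: subtract (4/21x_2)·f_2 from 32/21x_1x_2^2 - 358/63x_1x_2 - 190/63x_1 + 2x_2 - 50/3 → -382/63x_1x_2 - 190/63x_1 + 16/7x_2^2 - 10/7x_2 - 50/3
  leading term x_1x_2: subtract (-191/252)·f_2 from -382/63x_1x_2 - 190/63x_1 + 16/7x_2^2 - 10/7x_2 - 50/3 → -3/2x_1 + 16/7x_2^2 - 221/21x_2 - 127/42
  leading term x_1: subtract (4/7)·h_3 from -3/2x_1 + 16/7x_2^2 - 221/21x_2 - 127/42 → 0
  remainder 0.

S(f_2,h_3): lcm = x_1x_2. S = 1/4x_1 + 32/21x_2^3 - 442/63x_2^2 - 443/126x_2 + 9/4.
  leading term x_1: subtract (-2/21)·h_3 from 1/4x_1 + 32/21x_2^3 - 442/63x_2^2 - 443/126x_2 + 9/4 → 32/21x_2^3 - 418/63x_2^2 - 332/63x_2 + 110/63
  leading term x_2^3: no divisor's leading term divides it; move 32/21x_2^3 to the remainder.
  leading term x_2^2: no divisor's leading term divides it; move -418/63x_2^2 to the remainder.
  leading term x_2: no divisor's leading term divides it; move -332/63x_2 to the remainder.
  leading term 1: no divisor's leading term divides it; move 110/63 to the remainder.
  remainder 32/21x_2^3 - 418/63x_2^2 - 332/63x_2 + 110/63 ≠ 0; add h_4 = 32/21x_2^3 - 418/63x_2^2 - 332/63x_2 + 110/63 to the basis.

S(f_1,h_4): leading monomials are coprime, so the S-polynomial reduces to 0 (Buchberger's first criterion).
S(f_2,h_4): lcm = x_1x_2^3. S = 221/48x_1x_2^2 + 83/24x_1x_2 - 55/48x_1 - 3/2x_2^3 + 9/4x_2^2.
  leading term x_1x_2^2: subtract (221/384x_2)·f_2 from 221/48x_1x_2^2 + 83/24x_1x_2 - 55/48x_1 - 3/2x_2^3 + 9/4x_2^2 → 443/192x_1x_2 - 55/48x_1 - 3/2x_2^3 + 293/32x_2^2 - 663/64x_2
  leading term x_1x_2: subtract (443/1536)·f_2 from 443/192x_1x_2 - 55/48x_1 - 3/2x_2^3 + 293/32x_2^2 - 663/64x_2 → -441/256x_1 - 3/2x_2^3 + 293/32x_2^2 - 883/128x_2 - 1329/256
  leading term x_1: subtract (21/32)·h_3 from -441/256x_1 - 3/2x_2^3 + 293/32x_2^2 - 883/128x_2 - 1329/256 → -3/2x_2^3 + 209/32x_2^2 + 83/16x_2 - 55/32
  leading term x_2^3: subtract (-63/64)·h_4 from -3/2x_2^3 + 209/32x_2^2 + 83/16x_2 - 55/32 → 0
  remainder 0.

S(h_3,h_4): leading monomials are coprime, so the S-polynomial reduces to 0 (Buchberger's first criterion).
Every S-polynomial of the final basis reduces to 0, so we have a Gröbner basis.
Inter-reduce: drop elements whose leading term is divisible by another's, tail-reduce, and make monic.
Reduced Gröbner basis: {x_1 - 32/21x_2^2 + 442/63x_2 + 127/63, x_2^3 - 209/48x_2^2 - 83/24x_2 + 55/48}.

The lex basis is triangular: the last element involves only x_2. Solving x_2^3 - 209/48x_2^2 - 83/24x_2 + 55/48 = 0 gives x_2 ∈ {5, -31/96 + sqrt(3073)/96, -sqrt(3073)/96 - 31/96}; substituting each value into the earlier elements determines the remaining variables.
  x_2 = 5: the earlier basis element becomes x_1 - 1 = 0, giving x_1 = 1 — point (1, 5).
  x_2 = -31/96 + sqrt(3073)/96: the earlier basis element becomes x_1 - 11/12 + sqrt(3073)/12 = 0, giving x_1 = 11/12 - sqrt(3073)/12 — point (11/12 - sqrt(3073)/12, -31/96 + sqrt(3073)/96).
  x_2 = -sqrt(3073)/96 - 31/96: the earlier basis element becomes x_1 - sqrt(3073)/12 - 11/12 = 0, giving x_1 = 11/12 + sqrt(3073)/12 — point (11/12 + sqrt(3073)/12, -sqrt(3073)/96 - 31/96).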